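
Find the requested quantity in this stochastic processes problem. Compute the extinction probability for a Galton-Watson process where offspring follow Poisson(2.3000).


Since mu = 2.3000 > 1, extinction prob q < 1.
Solve s = exp(mu*(s-1)) iteratively.
q = 0.1376

0.1376


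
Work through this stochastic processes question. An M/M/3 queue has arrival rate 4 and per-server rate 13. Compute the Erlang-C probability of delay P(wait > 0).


a = lambda/mu = 0.3077
rho = a/c = 0.1026
Erlang-C formula applied:
C(c,a) = 0.0040

0.0040


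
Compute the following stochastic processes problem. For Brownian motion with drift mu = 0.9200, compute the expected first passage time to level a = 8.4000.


Expected first passage time = a/mu
= 8.4000/0.9200
= 9.1304

9.1304


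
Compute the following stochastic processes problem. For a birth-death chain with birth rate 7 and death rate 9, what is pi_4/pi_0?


For birth-death process, pi_n/pi_0 = (lambda/mu)^n
= (7/9)^4
= 0.3660

0.3660


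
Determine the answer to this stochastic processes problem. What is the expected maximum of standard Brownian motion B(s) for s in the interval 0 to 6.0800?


E(max B(s)) = sqrt(2t/pi)
= sqrt(2*6.0800/pi)
= sqrt(3.8706)
= 1.9674

1.9674


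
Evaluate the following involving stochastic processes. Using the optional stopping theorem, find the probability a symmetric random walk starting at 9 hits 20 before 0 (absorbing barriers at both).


By optional stopping theorem: E(M at tau) = M(0) = 9
P(hit 20)*20 + P(hit 0)*0 = 9
P(hit 20) = (9 - 0)/(20 - 0) = 9/20 = 0.4500

0.4500


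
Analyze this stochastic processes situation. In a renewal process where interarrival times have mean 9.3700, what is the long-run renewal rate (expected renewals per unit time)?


Long-run renewal rate = 1/E(X)
= 1/9.3700
= 0.1067

0.1067


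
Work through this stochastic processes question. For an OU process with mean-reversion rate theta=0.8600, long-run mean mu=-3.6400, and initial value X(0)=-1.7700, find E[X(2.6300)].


E[X(t)] = mu + (X(0) - mu)*exp(-theta*t)
= -3.6400 + (-1.7700 - -3.6400)*exp(-0.8600*2.6300)
= -3.6400 + 1.8700 * 0.1042
= -3.4452

-3.4452


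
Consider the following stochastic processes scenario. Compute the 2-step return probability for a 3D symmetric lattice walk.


P(return in 2 steps) = P(reverse first step) = 1/(2d)
= 1/6
= 0.1667

0.1667


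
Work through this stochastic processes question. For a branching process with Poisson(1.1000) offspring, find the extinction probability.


Since mu = 1.1000 > 1, extinction prob q < 1.
Solve s = exp(mu*(s-1)) iteratively.
q = 0.8239

0.8239


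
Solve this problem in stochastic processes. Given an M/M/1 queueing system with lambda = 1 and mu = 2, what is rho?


rho = lambda/mu
= 1/2
= 0.5000

0.5000


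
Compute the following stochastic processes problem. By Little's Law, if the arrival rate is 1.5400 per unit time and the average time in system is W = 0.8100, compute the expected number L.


Little's Law: L = lambda * W
= 1.5400 * 0.8100
= 1.2474

1.2474


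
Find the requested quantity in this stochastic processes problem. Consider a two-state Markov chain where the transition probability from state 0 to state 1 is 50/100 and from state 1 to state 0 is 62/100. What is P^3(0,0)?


Computing P^3 by matrix multiplication.
P = [[0.5000, 0.5000], [0.6200, 0.3800]]
After raising P to the power 3:
P^3(0,0) = 0.5528

0.5528


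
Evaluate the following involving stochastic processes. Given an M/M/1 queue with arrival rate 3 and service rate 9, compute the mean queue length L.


rho = 3/9 = 0.3333
L = rho/(1-rho)
= 0.3333/0.6667
= 0.5000

0.5000


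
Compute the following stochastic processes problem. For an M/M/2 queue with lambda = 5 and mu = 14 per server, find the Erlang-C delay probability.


a = lambda/mu = 0.3571
rho = a/c = 0.1786
Erlang-C formula applied:
C(c,a) = 0.0541

0.0541


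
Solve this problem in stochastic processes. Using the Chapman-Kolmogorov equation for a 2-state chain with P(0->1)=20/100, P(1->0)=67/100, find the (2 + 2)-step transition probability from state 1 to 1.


P^4 = P^2 * P^2
Computing via matrix multiplication of the transition matrix.
Entry (1,1) of P^4 = 0.2301

0.2301


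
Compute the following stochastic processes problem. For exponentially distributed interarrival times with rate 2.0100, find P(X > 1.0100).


P(X > t) = exp(-lambda * t)
= exp(-2.0100 * 1.0100)
= exp(-2.0301) = 0.1313

0.1313


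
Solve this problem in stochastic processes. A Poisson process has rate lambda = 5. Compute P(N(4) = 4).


P(N(t)=k) = (lambda*t)^k * exp(-lambda*t) / k!
lambda*t = 20
= 20^4 * exp(-20) / 4!
= 160000 * 2.0612e-09 / 24
= 1.3741e-05

1.3741e-05


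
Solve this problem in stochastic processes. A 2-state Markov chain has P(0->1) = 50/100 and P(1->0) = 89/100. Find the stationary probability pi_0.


Stationary distribution: pi_0 = p10/(p01+p10), pi_1 = p01/(p01+p10)
p01 = 0.5000, p10 = 0.8900
pi_0 = 0.6403

0.6403


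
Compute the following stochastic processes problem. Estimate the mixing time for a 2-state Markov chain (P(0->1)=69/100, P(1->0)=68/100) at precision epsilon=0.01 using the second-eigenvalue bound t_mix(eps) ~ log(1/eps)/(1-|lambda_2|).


lambda_2 = |1 - p01 - p10| = |1 - 0.6900 - 0.6800| = 0.3700
t_mix ~ log(1/eps)/(1 - |lambda_2|)
= log(100)/(1 - 0.3700) = 4.6052/0.6300
= 7.3098

7.3098


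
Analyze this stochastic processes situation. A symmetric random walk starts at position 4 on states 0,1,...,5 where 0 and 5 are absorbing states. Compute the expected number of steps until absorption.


For symmetric RW on 0,...,N with absorbing barriers, E(i) = i*(N-i)
E(4) = 4 * 1 = 4

4


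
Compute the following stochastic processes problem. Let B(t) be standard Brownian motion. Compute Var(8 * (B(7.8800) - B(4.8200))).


Var(alpha*(B(t)-B(s))) = alpha^2 * (t-s)
= 8^2 * (7.8800 - 4.8200)
= 64 * 3.0600
= 195.8400

195.8400


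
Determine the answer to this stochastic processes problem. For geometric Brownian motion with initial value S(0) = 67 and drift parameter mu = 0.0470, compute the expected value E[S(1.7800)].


E[S(t)] = S(0) * exp(mu * t)
= 67 * exp(0.0470 * 1.7800)
= 67 * 1.0873
= 72.8464

72.8464


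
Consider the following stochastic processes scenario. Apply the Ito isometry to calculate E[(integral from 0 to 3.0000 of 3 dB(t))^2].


By Ito isometry: E[(int f dB)^2] = int f^2 dt
= 3^2 * 3.0000
= 9 * 3.0000 = 27.0000

27.0000


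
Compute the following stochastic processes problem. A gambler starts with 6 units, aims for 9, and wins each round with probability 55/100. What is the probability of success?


Gambler's ruin formula:
r = q/p = 0.4500/0.5500 = 0.8182
P(win) = (1 - r^i)/(1 - r^N)
= (1 - 0.8182^6)/(1 - 0.8182^9)
= 0.8376

0.8376


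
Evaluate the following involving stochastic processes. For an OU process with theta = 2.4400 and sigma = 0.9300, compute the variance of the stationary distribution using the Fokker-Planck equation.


Stationary variance = sigma^2 / (2*theta)
= 0.9300^2 / (2*2.4400)
= 0.8649 / 4.8800
= 0.1772

0.1772


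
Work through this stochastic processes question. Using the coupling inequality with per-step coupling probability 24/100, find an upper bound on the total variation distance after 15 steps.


TV distance bound <= (1-delta)^n
= (1 - 0.2400)^15
= 0.7600^15
= 0.0163

0.0163


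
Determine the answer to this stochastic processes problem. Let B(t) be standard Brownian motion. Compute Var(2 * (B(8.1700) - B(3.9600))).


Var(alpha*(B(t)-B(s))) = alpha^2 * (t-s)
= 2^2 * (8.1700 - 3.9600)
= 4 * 4.2100
= 16.8400

16.8400


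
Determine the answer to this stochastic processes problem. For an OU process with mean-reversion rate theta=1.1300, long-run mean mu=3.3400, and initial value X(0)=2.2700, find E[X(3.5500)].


E[X(t)] = mu + (X(0) - mu)*exp(-theta*t)
= 3.3400 + (2.2700 - 3.3400)*exp(-1.1300*3.5500)
= 3.3400 + -1.0700 * 0.0181
= 3.3206

3.3206


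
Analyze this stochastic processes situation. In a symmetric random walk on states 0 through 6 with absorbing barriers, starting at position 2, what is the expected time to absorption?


For symmetric RW on 0,...,N with absorbing barriers, E(i) = i*(N-i)
E(2) = 2 * 4 = 8

8


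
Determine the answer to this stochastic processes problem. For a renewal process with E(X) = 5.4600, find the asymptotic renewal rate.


Long-run renewal rate = 1/E(X)
= 1/5.4600
= 0.1832

0.1832


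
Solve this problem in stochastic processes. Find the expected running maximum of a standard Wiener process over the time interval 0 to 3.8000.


E(max B(s)) = sqrt(2t/pi)
= sqrt(2*3.8000/pi)
= sqrt(2.4192)
= 1.5554

1.5554


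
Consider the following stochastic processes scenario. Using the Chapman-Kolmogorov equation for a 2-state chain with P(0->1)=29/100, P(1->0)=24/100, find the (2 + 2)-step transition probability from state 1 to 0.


P^4 = P^2 * P^2
Computing via matrix multiplication of the transition matrix.
Entry (1,0) of P^4 = 0.4307

0.4307


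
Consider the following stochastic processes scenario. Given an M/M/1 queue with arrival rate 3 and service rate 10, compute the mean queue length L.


rho = 3/10 = 0.3000
L = rho/(1-rho)
= 0.3000/0.7000
= 0.4286

0.4286


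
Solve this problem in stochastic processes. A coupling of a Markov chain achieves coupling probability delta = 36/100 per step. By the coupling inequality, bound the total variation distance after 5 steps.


TV distance bound <= (1-delta)^n
= (1 - 0.3600)^5
= 0.6400^5
= 0.1074

0.1074


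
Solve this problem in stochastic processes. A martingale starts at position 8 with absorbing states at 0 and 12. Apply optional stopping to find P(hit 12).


By optional stopping theorem: E(M at tau) = M(0) = 8
P(hit 12)*12 + P(hit 0)*0 = 8
P(hit 12) = (8 - 0)/(12 - 0) = 2/3 = 0.6667

0.6667


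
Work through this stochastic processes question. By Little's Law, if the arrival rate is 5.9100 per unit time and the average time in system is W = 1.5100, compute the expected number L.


Little's Law: L = lambda * W
= 5.9100 * 1.5100
= 8.9241

8.9241


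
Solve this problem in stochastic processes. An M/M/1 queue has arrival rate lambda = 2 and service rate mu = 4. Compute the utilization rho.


rho = lambda/mu
= 2/4
= 0.5000

0.5000


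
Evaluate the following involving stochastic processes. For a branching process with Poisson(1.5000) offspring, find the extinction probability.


Since mu = 1.5000 > 1, extinction prob q < 1.
Solve s = exp(mu*(s-1)) iteratively.
q = 0.4172

0.4172


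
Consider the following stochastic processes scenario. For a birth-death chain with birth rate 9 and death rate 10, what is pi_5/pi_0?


For birth-death process, pi_n/pi_0 = (lambda/mu)^n
= (9/10)^5
= 0.5905

0.5905


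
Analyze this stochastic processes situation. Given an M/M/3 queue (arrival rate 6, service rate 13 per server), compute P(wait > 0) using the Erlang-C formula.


a = lambda/mu = 0.4615
rho = a/c = 0.1538
Erlang-C formula applied:
C(c,a) = 0.0122

0.0122


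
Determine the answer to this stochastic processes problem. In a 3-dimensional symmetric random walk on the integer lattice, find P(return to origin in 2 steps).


P(return in 2 steps) = P(reverse first step) = 1/(2d)
= 1/6
= 0.1667

0.1667


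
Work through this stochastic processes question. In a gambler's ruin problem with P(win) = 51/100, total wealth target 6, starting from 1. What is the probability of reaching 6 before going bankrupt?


Gambler's ruin formula:
r = q/p = 0.4900/0.5100 = 0.9608
P(win) = (1 - r^i)/(1 - r^N)
= (1 - 0.9608^1)/(1 - 0.9608^6)
= 0.1838

0.1838


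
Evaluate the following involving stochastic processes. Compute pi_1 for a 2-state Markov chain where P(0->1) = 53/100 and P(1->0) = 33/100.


Stationary distribution: pi_0 = p10/(p01+p10), pi_1 = p01/(p01+p10)
p01 = 0.5300, p10 = 0.3300
pi_1 = 0.6163

0.6163


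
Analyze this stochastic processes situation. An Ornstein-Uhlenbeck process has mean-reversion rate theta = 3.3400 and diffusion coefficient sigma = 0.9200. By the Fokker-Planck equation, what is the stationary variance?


Stationary variance = sigma^2 / (2*theta)
= 0.9200^2 / (2*3.3400)
= 0.8464 / 6.6800
= 0.1267

0.1267


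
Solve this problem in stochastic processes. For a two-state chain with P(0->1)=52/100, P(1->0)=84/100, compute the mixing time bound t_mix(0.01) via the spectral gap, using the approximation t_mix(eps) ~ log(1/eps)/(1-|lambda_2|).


lambda_2 = |1 - p01 - p10| = |1 - 0.5200 - 0.8400| = 0.3600
t_mix ~ log(1/eps)/(1 - |lambda_2|)
= log(100)/(1 - 0.3600) = 4.6052/0.6400
= 7.1956

7.1956


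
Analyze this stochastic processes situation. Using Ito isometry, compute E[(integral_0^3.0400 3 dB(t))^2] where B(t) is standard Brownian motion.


By Ito isometry: E[(int f dB)^2] = int f^2 dt
= 3^2 * 3.0400
= 9 * 3.0400 = 27.3600

27.3600


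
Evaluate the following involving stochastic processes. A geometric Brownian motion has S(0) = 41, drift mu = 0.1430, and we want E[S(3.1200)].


E[S(t)] = S(0) * exp(mu * t)
= 41 * exp(0.1430 * 3.1200)
= 41 * 1.5623
= 64.0544

64.0544


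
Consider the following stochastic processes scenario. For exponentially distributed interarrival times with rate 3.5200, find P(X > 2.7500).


P(X > t) = exp(-lambda * t)
= exp(-3.5200 * 2.7500)
= exp(-9.6800) = 6.2522e-05

6.2522e-05


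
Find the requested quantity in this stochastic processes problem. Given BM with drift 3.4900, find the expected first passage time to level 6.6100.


Expected first passage time = a/mu
= 6.6100/3.4900
= 1.8940

1.8940


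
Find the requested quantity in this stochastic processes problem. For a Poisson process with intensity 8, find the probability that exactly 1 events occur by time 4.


P(N(t)=k) = (lambda*t)^k * exp(-lambda*t) / k!
lambda*t = 32
= 32^1 * exp(-32) / 1!
= 32 * 1.2664e-14 / 1
= 4.0525e-13

4.0525e-13


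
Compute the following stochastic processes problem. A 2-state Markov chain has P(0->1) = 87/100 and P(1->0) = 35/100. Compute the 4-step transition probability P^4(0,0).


Computing P^4 by matrix multiplication.
P = [[0.1300, 0.8700], [0.3500, 0.6500]]
After raising P to the power 4:
P^4(0,0) = 0.2886

0.2886


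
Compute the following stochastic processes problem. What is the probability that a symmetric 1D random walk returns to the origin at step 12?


P(S(12) = 0) = C(12,6) / 4^6
= 924 / 4096
= 0.2256

0.2256


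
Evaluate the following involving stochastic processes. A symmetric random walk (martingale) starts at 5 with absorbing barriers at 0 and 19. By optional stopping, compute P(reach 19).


By optional stopping theorem: E(M at tau) = M(0) = 5
P(hit 19)*19 + P(hit 0)*0 = 5
P(hit 19) = (5 - 0)/(19 - 0) = 5/19 = 0.2632

0.2632


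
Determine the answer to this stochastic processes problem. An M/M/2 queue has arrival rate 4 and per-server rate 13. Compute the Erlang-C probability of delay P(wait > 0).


a = lambda/mu = 0.3077
rho = a/c = 0.1538
Erlang-C formula applied:
C(c,a) = 0.0410

0.0410


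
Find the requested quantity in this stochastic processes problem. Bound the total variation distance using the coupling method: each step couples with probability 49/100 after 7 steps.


TV distance bound <= (1-delta)^n
= (1 - 0.4900)^7
= 0.5100^7
= 0.0090

0.0090


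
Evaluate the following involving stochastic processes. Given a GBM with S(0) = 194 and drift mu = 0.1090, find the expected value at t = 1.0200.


E[S(t)] = S(0) * exp(mu * t)
= 194 * exp(0.1090 * 1.0200)
= 194 * 1.1176
= 216.8136

216.8136


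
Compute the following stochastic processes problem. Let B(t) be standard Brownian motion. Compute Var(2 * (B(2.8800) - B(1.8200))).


Var(alpha*(B(t)-B(s))) = alpha^2 * (t-s)
= 2^2 * (2.8800 - 1.8200)
= 4 * 1.0600
= 4.2400

4.2400


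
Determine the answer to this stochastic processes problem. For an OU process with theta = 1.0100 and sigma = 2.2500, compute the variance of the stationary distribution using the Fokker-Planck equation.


Stationary variance = sigma^2 / (2*theta)
= 2.2500^2 / (2*1.0100)
= 5.0625 / 2.0200
= 2.5062

2.5062


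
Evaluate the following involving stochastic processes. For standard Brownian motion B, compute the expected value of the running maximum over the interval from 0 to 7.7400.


E(max B(s)) = sqrt(2t/pi)
= sqrt(2*7.7400/pi)
= sqrt(4.9274)
= 2.2198

2.2198


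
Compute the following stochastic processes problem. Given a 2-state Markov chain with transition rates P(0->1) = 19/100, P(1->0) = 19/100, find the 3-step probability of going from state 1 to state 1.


Computing P^3 by matrix multiplication.
P = [[0.8100, 0.1900], [0.1900, 0.8100]]
After raising P to the power 3:
P^3(1,1) = 0.6192

0.6192


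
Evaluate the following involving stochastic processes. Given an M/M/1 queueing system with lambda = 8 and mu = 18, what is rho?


rho = lambda/mu
= 8/18
= 0.4444

0.4444


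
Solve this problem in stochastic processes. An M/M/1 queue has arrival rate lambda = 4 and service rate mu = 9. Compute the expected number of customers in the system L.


rho = 4/9 = 0.4444
L = rho/(1-rho)
= 0.4444/0.5556
= 0.8000

0.8000


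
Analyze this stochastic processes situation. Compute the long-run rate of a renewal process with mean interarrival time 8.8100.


Long-run renewal rate = 1/E(X)
= 1/8.8100
= 0.1135

0.1135


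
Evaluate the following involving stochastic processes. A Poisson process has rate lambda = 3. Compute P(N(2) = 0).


P(N(t)=k) = (lambda*t)^k * exp(-lambda*t) / k!
lambda*t = 6
= 6^0 * exp(-6) / 0!
= 1 * 0.0025 / 1
= 0.0025

0.0025


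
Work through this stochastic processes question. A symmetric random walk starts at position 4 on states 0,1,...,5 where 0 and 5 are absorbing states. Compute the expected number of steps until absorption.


For symmetric RW on 0,...,N with absorbing barriers, E(i) = i*(N-i)
E(4) = 4 * 1 = 4

4


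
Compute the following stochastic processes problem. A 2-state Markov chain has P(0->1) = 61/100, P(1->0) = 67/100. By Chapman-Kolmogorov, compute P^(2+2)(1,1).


P^4 = P^2 * P^2
Computing via matrix multiplication of the transition matrix.
Entry (1,1) of P^4 = 0.4798

0.4798


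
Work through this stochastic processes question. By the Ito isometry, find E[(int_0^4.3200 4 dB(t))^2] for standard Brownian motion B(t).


By Ito isometry: E[(int f dB)^2] = int f^2 dt
= 4^2 * 4.3200
= 16 * 4.3200 = 69.1200

69.1200


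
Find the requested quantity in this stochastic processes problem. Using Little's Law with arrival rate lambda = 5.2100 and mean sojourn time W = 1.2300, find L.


Little's Law: L = lambda * W
= 5.2100 * 1.2300
= 6.4083

6.4083


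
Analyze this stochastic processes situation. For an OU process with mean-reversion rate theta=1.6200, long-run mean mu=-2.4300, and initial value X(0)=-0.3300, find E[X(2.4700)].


E[X(t)] = mu + (X(0) - mu)*exp(-theta*t)
= -2.4300 + (-0.3300 - -2.4300)*exp(-1.6200*2.4700)
= -2.4300 + 2.1000 * 0.0183
= -2.3916

-2.3916


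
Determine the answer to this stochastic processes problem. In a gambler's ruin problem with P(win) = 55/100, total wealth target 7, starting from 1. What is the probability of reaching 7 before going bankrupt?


Gambler's ruin formula:
r = q/p = 0.4500/0.5500 = 0.8182
P(win) = (1 - r^i)/(1 - r^N)
= (1 - 0.8182^1)/(1 - 0.8182^7)
= 0.2410

0.2410


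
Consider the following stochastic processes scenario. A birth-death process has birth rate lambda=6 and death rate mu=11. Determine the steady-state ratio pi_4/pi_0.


For birth-death process, pi_n/pi_0 = (lambda/mu)^n
= (6/11)^4
= 0.0885

0.0885


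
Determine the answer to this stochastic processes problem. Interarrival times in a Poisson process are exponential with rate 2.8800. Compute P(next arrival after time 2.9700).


P(X > t) = exp(-lambda * t)
= exp(-2.8800 * 2.9700)
= exp(-8.5536) = 1.9285e-04

1.9285e-04


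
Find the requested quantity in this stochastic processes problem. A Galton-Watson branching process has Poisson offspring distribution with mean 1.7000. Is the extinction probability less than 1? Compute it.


Since mu = 1.7000 > 1, extinction prob q < 1.
Solve s = exp(mu*(s-1)) iteratively.
q = 0.3088

0.3088


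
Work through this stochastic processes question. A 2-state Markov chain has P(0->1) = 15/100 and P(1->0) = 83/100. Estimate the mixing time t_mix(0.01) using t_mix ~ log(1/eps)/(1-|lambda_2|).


lambda_2 = |1 - p01 - p10| = |1 - 0.1500 - 0.8300| = 0.0200
t_mix ~ log(1/eps)/(1 - |lambda_2|)
= log(100)/(1 - 0.0200) = 4.6052/0.9800
= 4.6992

4.6992


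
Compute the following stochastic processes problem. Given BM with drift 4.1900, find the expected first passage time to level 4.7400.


Expected first passage time = a/mu
= 4.7400/4.1900
= 1.1313

1.1313


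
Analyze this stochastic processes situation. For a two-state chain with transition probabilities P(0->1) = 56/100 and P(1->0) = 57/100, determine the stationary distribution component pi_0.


Stationary distribution: pi_0 = p10/(p01+p10), pi_1 = p01/(p01+p10)
p01 = 0.5600, p10 = 0.5700
pi_0 = 0.5044

0.5044


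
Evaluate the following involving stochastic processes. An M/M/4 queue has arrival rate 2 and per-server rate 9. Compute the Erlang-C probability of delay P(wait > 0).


a = lambda/mu = 0.2222
rho = a/c = 0.0556
Erlang-C formula applied:
C(c,a) = 8.6149e-05

8.6149e-05


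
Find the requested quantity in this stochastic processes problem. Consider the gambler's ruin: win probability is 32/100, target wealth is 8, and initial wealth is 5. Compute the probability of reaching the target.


Gambler's ruin formula:
r = q/p = 0.6800/0.3200 = 2.1250
P(win) = (1 - r^i)/(1 - r^N)
= (1 - 2.1250^5)/(1 - 2.1250^8)
= 0.1021

0.1021


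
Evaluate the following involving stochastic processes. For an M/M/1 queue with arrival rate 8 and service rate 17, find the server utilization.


rho = lambda/mu
= 8/17
= 0.4706

0.4706


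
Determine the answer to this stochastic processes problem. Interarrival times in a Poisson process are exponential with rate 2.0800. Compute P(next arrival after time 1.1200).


P(X > t) = exp(-lambda * t)
= exp(-2.0800 * 1.1200)
= exp(-2.3296) = 0.0973

0.0973


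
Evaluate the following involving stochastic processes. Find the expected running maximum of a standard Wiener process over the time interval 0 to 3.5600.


E(max B(s)) = sqrt(2t/pi)
= sqrt(2*3.5600/pi)
= sqrt(2.2664)
= 1.5054

1.5054


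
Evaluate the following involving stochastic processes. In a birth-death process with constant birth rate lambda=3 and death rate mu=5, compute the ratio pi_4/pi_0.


For birth-death process, pi_n/pi_0 = (lambda/mu)^n
= (3/5)^4
= 0.1296

0.1296


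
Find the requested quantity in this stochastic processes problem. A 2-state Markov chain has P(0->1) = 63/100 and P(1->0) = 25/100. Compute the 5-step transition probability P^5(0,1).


Computing P^5 by matrix multiplication.
P = [[0.3700, 0.6300], [0.2500, 0.7500]]
After raising P to the power 5:
P^5(0,1) = 0.7159

0.7159


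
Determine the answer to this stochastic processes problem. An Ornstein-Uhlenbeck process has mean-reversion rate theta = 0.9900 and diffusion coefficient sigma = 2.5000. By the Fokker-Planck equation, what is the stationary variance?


Stationary variance = sigma^2 / (2*theta)
= 2.5000^2 / (2*0.9900)
= 6.2500 / 1.9800
= 3.1566

3.1566


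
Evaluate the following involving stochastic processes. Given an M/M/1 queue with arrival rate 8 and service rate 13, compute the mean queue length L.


rho = 8/13 = 0.6154
L = rho/(1-rho)
= 0.6154/0.3846
= 1.6000

1.6000


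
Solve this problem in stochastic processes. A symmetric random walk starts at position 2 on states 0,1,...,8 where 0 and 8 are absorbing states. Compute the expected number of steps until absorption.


For symmetric RW on 0,...,N with absorbing barriers, E(i) = i*(N-i)
E(2) = 2 * 6 = 12

12


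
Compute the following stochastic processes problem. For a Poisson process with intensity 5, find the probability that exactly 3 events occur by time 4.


P(N(t)=k) = (lambda*t)^k * exp(-lambda*t) / k!
lambda*t = 20
= 20^3 * exp(-20) / 3!
= 8000 * 2.0612e-09 / 6
= 2.7482e-06

2.7482e-06


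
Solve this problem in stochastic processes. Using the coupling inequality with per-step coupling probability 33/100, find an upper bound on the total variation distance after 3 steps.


TV distance bound <= (1-delta)^n
= (1 - 0.3300)^3
= 0.6700^3
= 0.3008

0.3008


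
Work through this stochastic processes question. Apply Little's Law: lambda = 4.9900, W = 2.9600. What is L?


Little's Law: L = lambda * W
= 4.9900 * 2.9600
= 14.7704

14.7704


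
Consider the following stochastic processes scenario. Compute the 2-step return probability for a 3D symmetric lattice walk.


P(return in 2 steps) = P(reverse first step) = 1/(2d)
= 1/6
= 0.1667

0.1667


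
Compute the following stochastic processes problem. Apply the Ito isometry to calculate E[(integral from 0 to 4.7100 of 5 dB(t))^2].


By Ito isometry: E[(int f dB)^2] = int f^2 dt
= 5^2 * 4.7100
= 25 * 4.7100 = 117.7500

117.7500


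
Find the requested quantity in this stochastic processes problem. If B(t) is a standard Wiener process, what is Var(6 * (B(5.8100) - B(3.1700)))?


Var(alpha*(B(t)-B(s))) = alpha^2 * (t-s)
= 6^2 * (5.8100 - 3.1700)
= 36 * 2.6400
= 95.0400

95.0400


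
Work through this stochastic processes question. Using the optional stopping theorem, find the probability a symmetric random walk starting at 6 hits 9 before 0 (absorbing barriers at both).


By optional stopping theorem: E(M at tau) = M(0) = 6
P(hit 9)*9 + P(hit 0)*0 = 6
P(hit 9) = (6 - 0)/(9 - 0) = 2/3 = 0.6667

0.6667


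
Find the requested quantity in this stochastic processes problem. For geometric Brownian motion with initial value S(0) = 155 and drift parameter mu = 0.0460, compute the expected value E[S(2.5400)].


E[S(t)] = S(0) * exp(mu * t)
= 155 * exp(0.0460 * 2.5400)
= 155 * 1.1239
= 174.2106

174.2106


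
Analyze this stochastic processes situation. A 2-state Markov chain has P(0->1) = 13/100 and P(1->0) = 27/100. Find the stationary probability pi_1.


Stationary distribution: pi_0 = p10/(p01+p10), pi_1 = p01/(p01+p10)
p01 = 0.1300, p10 = 0.2700
pi_1 = 0.3250

0.3250


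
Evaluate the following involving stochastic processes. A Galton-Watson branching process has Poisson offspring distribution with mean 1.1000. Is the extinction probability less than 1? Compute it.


Since mu = 1.1000 > 1, extinction prob q < 1.
Solve s = exp(mu*(s-1)) iteratively.
q = 0.8239

0.8239


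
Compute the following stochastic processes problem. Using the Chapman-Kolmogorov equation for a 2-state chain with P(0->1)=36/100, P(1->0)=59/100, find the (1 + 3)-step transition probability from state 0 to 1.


P^4 = P^1 * P^3
Computing via matrix multiplication of the transition matrix.
Entry (0,1) of P^4 = 0.3789

0.3789


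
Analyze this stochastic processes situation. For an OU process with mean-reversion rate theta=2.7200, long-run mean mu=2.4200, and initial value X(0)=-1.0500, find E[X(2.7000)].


E[X(t)] = mu + (X(0) - mu)*exp(-theta*t)
= 2.4200 + (-1.0500 - 2.4200)*exp(-2.7200*2.7000)
= 2.4200 + -3.4700 * 6.4646e-04
= 2.4178

2.4178


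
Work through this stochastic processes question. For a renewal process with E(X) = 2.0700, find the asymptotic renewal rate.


Long-run renewal rate = 1/E(X)
= 1/2.0700
= 0.4831

0.4831


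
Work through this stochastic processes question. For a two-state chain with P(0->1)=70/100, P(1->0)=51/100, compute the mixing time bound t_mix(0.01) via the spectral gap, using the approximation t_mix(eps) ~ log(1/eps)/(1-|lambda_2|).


lambda_2 = |1 - p01 - p10| = |1 - 0.7000 - 0.5100| = 0.2100
t_mix ~ log(1/eps)/(1 - |lambda_2|)
= log(100)/(1 - 0.2100) = 4.6052/0.7900
= 5.8293

5.8293


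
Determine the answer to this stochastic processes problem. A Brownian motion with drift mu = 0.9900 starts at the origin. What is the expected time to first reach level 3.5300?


Expected first passage time = a/mu
= 3.5300/0.9900
= 3.5657

3.5657


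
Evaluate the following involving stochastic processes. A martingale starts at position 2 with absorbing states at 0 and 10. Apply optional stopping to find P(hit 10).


By optional stopping theorem: E(M at tau) = M(0) = 2
P(hit 10)*10 + P(hit 0)*0 = 2
P(hit 10) = (2 - 0)/(10 - 0) = 1/5 = 0.2000

0.2000


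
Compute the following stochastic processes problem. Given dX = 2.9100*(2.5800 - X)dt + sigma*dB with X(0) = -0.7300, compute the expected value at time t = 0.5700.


E[X(t)] = mu + (X(0) - mu)*exp(-theta*t)
= 2.5800 + (-0.7300 - 2.5800)*exp(-2.9100*0.5700)
= 2.5800 + -3.3100 * 0.1904
= 1.9498

1.9498


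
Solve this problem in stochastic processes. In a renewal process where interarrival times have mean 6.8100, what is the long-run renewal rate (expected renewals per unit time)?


Long-run renewal rate = 1/E(X)
= 1/6.8100
= 0.1468

0.1468


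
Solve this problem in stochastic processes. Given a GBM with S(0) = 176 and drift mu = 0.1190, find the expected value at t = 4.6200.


E[S(t)] = S(0) * exp(mu * t)
= 176 * exp(0.1190 * 4.6200)
= 176 * 1.7329
= 304.9854

304.9854


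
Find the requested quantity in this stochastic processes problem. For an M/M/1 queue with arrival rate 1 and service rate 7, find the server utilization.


rho = lambda/mu
= 1/7
= 0.1429

0.1429


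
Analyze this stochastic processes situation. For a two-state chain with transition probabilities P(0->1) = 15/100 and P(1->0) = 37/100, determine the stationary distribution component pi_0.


Stationary distribution: pi_0 = p10/(p01+p10), pi_1 = p01/(p01+p10)
p01 = 0.1500, p10 = 0.3700
pi_0 = 0.7115

0.7115


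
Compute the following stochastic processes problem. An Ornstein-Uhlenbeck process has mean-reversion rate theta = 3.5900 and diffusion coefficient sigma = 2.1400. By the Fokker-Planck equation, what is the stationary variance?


Stationary variance = sigma^2 / (2*theta)
= 2.1400^2 / (2*3.5900)
= 4.5796 / 7.1800
= 0.6378

0.6378


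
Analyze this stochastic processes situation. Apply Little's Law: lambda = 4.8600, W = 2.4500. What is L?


Little's Law: L = lambda * W
= 4.8600 * 2.4500
= 11.9070

11.9070


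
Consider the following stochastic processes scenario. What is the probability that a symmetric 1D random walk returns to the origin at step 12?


P(S(12) = 0) = C(12,6) / 4^6
= 924 / 4096
= 0.2256

0.2256


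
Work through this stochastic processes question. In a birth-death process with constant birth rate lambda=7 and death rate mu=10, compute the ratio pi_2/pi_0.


For birth-death process, pi_n/pi_0 = (lambda/mu)^n
= (7/10)^2
= 0.4900

0.4900


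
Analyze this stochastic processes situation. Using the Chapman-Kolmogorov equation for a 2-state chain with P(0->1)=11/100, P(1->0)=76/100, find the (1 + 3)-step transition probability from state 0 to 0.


P^4 = P^1 * P^3
Computing via matrix multiplication of the transition matrix.
Entry (0,0) of P^4 = 0.8736

0.8736


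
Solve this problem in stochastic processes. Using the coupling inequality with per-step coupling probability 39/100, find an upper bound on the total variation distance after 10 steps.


TV distance bound <= (1-delta)^n
= (1 - 0.3900)^10
= 0.6100^10
= 0.0071

0.0071


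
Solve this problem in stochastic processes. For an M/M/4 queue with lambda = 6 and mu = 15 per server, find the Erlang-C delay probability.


a = lambda/mu = 0.4000
rho = a/c = 0.1000
Erlang-C formula applied:
C(c,a) = 7.9444e-04

7.9444e-04


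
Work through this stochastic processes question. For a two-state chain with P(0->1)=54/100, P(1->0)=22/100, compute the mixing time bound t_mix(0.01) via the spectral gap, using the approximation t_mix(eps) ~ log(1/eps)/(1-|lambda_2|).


lambda_2 = |1 - p01 - p10| = |1 - 0.5400 - 0.2200| = 0.2400
t_mix ~ log(1/eps)/(1 - |lambda_2|)
= log(100)/(1 - 0.2400) = 4.6052/0.7600
= 6.0594

6.0594


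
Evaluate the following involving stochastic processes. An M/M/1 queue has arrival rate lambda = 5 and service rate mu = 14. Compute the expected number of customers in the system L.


rho = 5/14 = 0.3571
L = rho/(1-rho)
= 0.3571/0.6429
= 0.5556

0.5556


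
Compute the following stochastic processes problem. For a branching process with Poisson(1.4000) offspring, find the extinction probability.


Since mu = 1.4000 > 1, extinction prob q < 1.
Solve s = exp(mu*(s-1)) iteratively.
q = 0.4890

0.4890


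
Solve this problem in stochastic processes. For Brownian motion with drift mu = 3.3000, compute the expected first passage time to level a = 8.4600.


Expected first passage time = a/mu
= 8.4600/3.3000
= 2.5636

2.5636


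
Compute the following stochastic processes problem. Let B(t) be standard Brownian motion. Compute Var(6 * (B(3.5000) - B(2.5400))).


Var(alpha*(B(t)-B(s))) = alpha^2 * (t-s)
= 6^2 * (3.5000 - 2.5400)
= 36 * 0.9600
= 34.5600

34.5600


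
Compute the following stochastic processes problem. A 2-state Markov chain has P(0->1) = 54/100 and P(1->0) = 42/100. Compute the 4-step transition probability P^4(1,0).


Computing P^4 by matrix multiplication.
P = [[0.4600, 0.5400], [0.4200, 0.5800]]
After raising P to the power 4:
P^4(1,0) = 0.4375

0.4375


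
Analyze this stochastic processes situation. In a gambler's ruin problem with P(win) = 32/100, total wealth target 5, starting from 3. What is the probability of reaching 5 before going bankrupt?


Gambler's ruin formula:
r = q/p = 0.6800/0.3200 = 2.1250
P(win) = (1 - r^i)/(1 - r^N)
= (1 - 2.1250^3)/(1 - 2.1250^5)
= 0.2031

0.2031


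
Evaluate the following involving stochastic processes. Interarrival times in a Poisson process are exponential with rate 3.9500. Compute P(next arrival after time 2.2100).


P(X > t) = exp(-lambda * t)
= exp(-3.9500 * 2.2100)
= exp(-8.7295) = 1.6174e-04

1.6174e-04


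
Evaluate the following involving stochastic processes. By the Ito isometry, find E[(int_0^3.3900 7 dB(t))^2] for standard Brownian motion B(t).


By Ito isometry: E[(int f dB)^2] = int f^2 dt
= 7^2 * 3.3900
= 49 * 3.3900 = 166.1100

166.1100


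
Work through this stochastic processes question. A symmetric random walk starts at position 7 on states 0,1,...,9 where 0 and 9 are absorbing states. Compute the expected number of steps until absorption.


For symmetric RW on 0,...,N with absorbing barriers, E(i) = i*(N-i)
E(7) = 7 * 2 = 14

14


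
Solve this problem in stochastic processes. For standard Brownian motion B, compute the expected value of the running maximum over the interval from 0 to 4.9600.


E(max B(s)) = sqrt(2t/pi)
= sqrt(2*4.9600/pi)
= sqrt(3.1576)
= 1.7770

1.7770


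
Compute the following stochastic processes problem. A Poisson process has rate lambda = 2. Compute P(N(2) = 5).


P(N(t)=k) = (lambda*t)^k * exp(-lambda*t) / k!
lambda*t = 4
= 4^5 * exp(-4) / 5!
= 1024 * 0.0183 / 120
= 0.1563

0.1563


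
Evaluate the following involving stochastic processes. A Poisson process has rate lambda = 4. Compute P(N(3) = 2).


P(N(t)=k) = (lambda*t)^k * exp(-lambda*t) / k!
lambda*t = 12
= 12^2 * exp(-12) / 2!
= 144 * 6.1442e-06 / 2
= 4.4238e-04

4.4238e-04


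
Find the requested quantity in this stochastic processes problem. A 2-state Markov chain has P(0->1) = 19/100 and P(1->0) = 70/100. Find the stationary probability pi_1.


Stationary distribution: pi_0 = p10/(p01+p10), pi_1 = p01/(p01+p10)
p01 = 0.1900, p10 = 0.7000
pi_1 = 0.2135

0.2135


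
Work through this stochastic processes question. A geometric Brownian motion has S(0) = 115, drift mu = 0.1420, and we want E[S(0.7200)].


E[S(t)] = S(0) * exp(mu * t)
= 115 * exp(0.1420 * 0.7200)
= 115 * 1.1076
= 127.3797

127.3797


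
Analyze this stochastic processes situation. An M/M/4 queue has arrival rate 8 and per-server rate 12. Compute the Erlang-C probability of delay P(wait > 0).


a = lambda/mu = 0.6667
rho = a/c = 0.1667
Erlang-C formula applied:
C(c,a) = 0.0051

0.0051


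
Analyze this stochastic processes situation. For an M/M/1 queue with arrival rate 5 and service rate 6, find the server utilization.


rho = lambda/mu
= 5/6
= 0.8333

0.8333


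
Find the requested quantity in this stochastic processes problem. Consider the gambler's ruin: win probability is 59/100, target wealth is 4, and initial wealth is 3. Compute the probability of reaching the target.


Gambler's ruin formula:
r = q/p = 0.4100/0.5900 = 0.6949
P(win) = (1 - r^i)/(1 - r^N)
= (1 - 0.6949^3)/(1 - 0.6949^4)
= 0.8665

0.8665


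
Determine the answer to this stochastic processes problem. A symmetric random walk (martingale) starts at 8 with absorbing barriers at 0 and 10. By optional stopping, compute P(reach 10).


By optional stopping theorem: E(M at tau) = M(0) = 8
P(hit 10)*10 + P(hit 0)*0 = 8
P(hit 10) = (8 - 0)/(10 - 0) = 4/5 = 0.8000

0.8000


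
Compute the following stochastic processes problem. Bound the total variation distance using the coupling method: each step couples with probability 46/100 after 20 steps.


TV distance bound <= (1-delta)^n
= (1 - 0.4600)^20
= 0.5400^20
= 4.4450e-06

4.4450e-06


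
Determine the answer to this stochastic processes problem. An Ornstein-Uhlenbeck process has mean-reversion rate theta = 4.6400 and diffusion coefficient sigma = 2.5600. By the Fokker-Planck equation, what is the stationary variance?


Stationary variance = sigma^2 / (2*theta)
= 2.5600^2 / (2*4.6400)
= 6.5536 / 9.2800
= 0.7062

0.7062


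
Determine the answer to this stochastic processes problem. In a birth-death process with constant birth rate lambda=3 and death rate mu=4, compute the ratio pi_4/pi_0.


For birth-death process, pi_n/pi_0 = (lambda/mu)^n
= (3/4)^4
= 0.3164

0.3164


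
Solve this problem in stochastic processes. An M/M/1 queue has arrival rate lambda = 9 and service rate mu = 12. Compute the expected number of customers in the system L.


rho = 9/12 = 0.7500
L = rho/(1-rho)
= 0.7500/0.2500
= 3.0000

3.0000


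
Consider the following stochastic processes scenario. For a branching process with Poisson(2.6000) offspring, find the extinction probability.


Since mu = 2.6000 > 1, extinction prob q < 1.
Solve s = exp(mu*(s-1)) iteratively.
q = 0.0951

0.0951


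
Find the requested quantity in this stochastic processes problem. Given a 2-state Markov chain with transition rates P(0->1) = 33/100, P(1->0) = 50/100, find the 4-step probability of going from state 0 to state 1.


Computing P^4 by matrix multiplication.
P = [[0.6700, 0.3300], [0.5000, 0.5000]]
After raising P to the power 4:
P^4(0,1) = 0.3973

0.3973


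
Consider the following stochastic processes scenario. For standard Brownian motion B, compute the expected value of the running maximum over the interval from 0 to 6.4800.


E(max B(s)) = sqrt(2t/pi)
= sqrt(2*6.4800/pi)
= sqrt(4.1253)
= 2.0311

2.0311


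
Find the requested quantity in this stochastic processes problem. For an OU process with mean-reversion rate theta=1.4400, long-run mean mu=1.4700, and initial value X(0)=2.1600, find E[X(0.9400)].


E[X(t)] = mu + (X(0) - mu)*exp(-theta*t)
= 1.4700 + (2.1600 - 1.4700)*exp(-1.4400*0.9400)
= 1.4700 + 0.6900 * 0.2583
= 1.6482

1.6482


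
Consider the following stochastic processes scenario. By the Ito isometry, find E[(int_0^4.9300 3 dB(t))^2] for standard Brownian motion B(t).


By Ito isometry: E[(int f dB)^2] = int f^2 dt
= 3^2 * 4.9300
= 9 * 4.9300 = 44.3700

44.3700


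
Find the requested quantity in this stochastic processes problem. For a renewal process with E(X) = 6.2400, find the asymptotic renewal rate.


Long-run renewal rate = 1/E(X)
= 1/6.2400
= 0.1603

0.1603
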